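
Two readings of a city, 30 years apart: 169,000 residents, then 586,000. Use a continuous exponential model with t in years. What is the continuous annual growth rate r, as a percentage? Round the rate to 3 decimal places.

r ≈ 4.145% per year

586000 = 169000 · e^(r·30)
e^(30r) = 586000/169000 = 3.46746
r = ln(3.46746) / 30 = 1.24342 / 30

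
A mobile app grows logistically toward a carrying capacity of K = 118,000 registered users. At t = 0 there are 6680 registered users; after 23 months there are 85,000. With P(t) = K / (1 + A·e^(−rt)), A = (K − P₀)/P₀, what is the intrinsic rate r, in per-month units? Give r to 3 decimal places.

r ≈ 0.163 per month

A = (118000 − 6680)/6680 = 16.66467
85000 = 118000/(1 + 16.66467·e^(−r·23)) → e^(−23r) = (1.38824 − 1)/16.66467 = 0.023297
r = −ln(0.023297)/23 = 3.75943/23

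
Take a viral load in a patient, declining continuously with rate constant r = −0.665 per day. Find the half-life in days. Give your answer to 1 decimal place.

half-life = ln(2) / |r| = 0.69315 / 0.665

half-life ≈ 1.0 days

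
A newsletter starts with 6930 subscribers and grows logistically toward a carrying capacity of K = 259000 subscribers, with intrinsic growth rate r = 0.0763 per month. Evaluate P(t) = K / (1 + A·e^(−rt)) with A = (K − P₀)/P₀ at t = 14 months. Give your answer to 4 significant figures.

≈ 19,190 subscribers

A = (259000 − 6930)/6930 = 36.37374
P(14) = 259000 / (1 + 36.37374·e^(−0.0763·14)) = 259000 / (1 + 36.37374·0.343626)
= 259000 / 13.49898 ≈ 19186.64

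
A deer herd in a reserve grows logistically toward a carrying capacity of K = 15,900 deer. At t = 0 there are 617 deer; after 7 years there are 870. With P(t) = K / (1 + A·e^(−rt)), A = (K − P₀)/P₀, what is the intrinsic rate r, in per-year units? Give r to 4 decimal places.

A = (15900 − 617)/617 = 24.76985
870 = 15900/(1 + 24.76985·e^(−r·7)) → e^(−7r) = (18.27586 − 1)/24.76985 = 0.697455
r = −ln(0.697455)/7 = 0.36032/7

r ≈ 0.0515 per year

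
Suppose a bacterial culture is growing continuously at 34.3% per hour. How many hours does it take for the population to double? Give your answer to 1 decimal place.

doubling time ≈ 2.0 hours

doubling time = ln(2) / |r| = 0.69315 / 0.343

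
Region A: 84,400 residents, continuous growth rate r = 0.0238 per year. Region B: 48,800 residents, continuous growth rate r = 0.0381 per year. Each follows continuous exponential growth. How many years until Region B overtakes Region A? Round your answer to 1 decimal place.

84400·e^(0.0238t) = 48800·e^(0.0381t)
84400/48800 = e^((0.0381 − 0.0238)t) → ln(1.72951) = 0.0143·t
t = 0.54784 / 0.0143

t ≈ 38.3 years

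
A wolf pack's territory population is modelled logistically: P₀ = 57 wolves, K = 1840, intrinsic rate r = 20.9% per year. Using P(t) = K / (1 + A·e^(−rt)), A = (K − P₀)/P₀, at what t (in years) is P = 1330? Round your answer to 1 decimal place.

t ≈ 21.1 years

A = (1840 − 57)/57 = 31.2807
1330 = 1840/(1 + 31.2807·e^(−0.209t)) → 1 + 31.2807·e^(−0.209t) = 1.38346
e^(−0.209t) = 0.012259 → t = ln(81.57516)/0.209 = 4.40152/0.209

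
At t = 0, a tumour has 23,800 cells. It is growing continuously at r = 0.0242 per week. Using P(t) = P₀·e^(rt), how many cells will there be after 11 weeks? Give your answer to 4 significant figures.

P(11) = 23800 · e^(0.0242·11) = 23800 · e^(0.2662)
= 23800 · 1.305 ≈ 31058.91

≈ 31,060 cells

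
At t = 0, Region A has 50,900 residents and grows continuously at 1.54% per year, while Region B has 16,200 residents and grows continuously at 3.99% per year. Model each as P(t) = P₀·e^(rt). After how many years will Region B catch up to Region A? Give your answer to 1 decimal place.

t ≈ 46.7 years

50900·e^(0.0154t) = 16200·e^(0.0399t)
50900/16200 = e^((0.0399 − 0.0154)t) → ln(3.14198) = 0.0245·t
t = 1.14485 / 0.0245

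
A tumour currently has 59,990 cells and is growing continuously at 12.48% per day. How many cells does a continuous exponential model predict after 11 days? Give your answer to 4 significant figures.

≈ 236,700 cells

P(11) = 59990 · e^(0.1248·11) = 59990 · e^(1.3728)
= 59990 · 3.94639 ≈ 236743.64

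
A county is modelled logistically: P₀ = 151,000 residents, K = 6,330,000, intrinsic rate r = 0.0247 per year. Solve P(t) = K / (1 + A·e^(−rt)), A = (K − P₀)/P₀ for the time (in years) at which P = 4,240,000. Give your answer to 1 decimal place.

t ≈ 178.9 years

A = (6330000 − 151000)/151000 = 40.92053
4240000 = 6330000/(1 + 40.92053·e^(−0.0247t)) → 1 + 40.92053·e^(−0.0247t) = 1.49292
e^(−0.0247t) = 0.012046 → t = ln(83.01581)/0.0247 = 4.41903/0.0247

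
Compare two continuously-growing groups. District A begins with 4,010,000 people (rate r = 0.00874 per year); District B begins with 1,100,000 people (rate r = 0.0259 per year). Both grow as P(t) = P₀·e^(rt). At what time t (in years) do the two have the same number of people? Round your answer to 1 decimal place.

t ≈ 75.4 years

4010000·e^(0.00874t) = 1100000·e^(0.0259t)
4010000/1100000 = e^((0.0259 − 0.00874)t) → ln(3.64545) = 0.01716·t
t = 1.29348 / 0.01716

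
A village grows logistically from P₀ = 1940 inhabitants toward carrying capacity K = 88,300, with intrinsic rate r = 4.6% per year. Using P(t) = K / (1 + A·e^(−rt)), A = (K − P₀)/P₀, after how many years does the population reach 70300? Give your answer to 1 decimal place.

t ≈ 112.1 years

A = (88300 − 1940)/1940 = 44.51546
70300 = 88300/(1 + 44.51546·e^(−0.046t)) → 1 + 44.51546·e^(−0.046t) = 1.25605
e^(−0.046t) = 0.005752 → t = ln(173.85762)/0.046 = 5.15824/0.046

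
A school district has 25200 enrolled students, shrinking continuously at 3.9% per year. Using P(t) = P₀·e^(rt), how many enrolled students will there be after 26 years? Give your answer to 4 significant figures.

≈ 9,142 enrolled students

P(26) = 25200 · e^(-0.039·26) = 25200 · e^(-1.014)
= 25200 · 0.36277 ≈ 9141.68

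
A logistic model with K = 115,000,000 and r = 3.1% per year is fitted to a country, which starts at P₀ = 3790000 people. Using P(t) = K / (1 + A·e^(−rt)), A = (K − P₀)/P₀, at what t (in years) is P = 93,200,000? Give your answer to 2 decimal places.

t ≈ 155.87 years

A = (115000000 − 3790000)/3790000 = 29.34301
93200000 = 115000000/(1 + 29.34301·e^(−0.031t)) → 1 + 29.34301·e^(−0.031t) = 1.23391
e^(−0.031t) = 0.007971 → t = ln(125.44809)/0.031 = 4.83189/0.031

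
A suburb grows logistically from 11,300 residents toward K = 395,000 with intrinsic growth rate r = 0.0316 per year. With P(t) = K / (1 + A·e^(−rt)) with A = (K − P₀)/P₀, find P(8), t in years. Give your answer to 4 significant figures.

≈ 14,430 residents

A = (395000 − 11300)/11300 = 33.95575
P(8) = 395000 / (1 + 33.95575·e^(−0.0316·8)) = 395000 / (1 + 33.95575·0.776623)
= 395000 / 27.37082 ≈ 14431.42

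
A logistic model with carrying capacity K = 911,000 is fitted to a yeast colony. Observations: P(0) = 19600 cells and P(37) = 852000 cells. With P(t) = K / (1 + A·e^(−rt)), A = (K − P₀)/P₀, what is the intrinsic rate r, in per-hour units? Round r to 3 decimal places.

A = (911000 − 19600)/19600 = 45.47959
852000 = 911000/(1 + 45.47959·e^(−r·37)) → e^(−37r) = (1.06925 − 1)/45.47959 = 0.001523
r = −ln(0.001523)/37 = 6.48731/37

r ≈ 0.175 per hour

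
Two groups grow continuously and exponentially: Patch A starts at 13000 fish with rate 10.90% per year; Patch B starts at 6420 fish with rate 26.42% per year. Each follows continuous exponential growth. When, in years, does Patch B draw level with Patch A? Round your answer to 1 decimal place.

13000·e^(0.109t) = 6420·e^(0.2642t)
13000/6420 = e^((0.2642 − 0.109)t) → ln(2.02492) = 0.1552·t
t = 0.70553 / 0.1552

t ≈ 4.5 years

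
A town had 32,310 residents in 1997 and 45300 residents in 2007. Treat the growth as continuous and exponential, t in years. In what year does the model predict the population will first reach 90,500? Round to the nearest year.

r = ln(45300/32310) / 10 = 0.33793/10 ≈ 0.033793 per year
t = ln(90500/32310) / r = 1.02997/0.033793 ≈ 30.48 years after 1997

year 2027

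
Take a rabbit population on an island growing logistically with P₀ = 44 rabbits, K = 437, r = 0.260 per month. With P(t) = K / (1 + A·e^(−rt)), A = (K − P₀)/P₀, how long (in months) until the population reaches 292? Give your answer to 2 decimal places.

A = (437 − 44)/44 = 8.93182
292 = 437/(1 + 8.93182·e^(−0.26t)) → 1 + 8.93182·e^(−0.26t) = 1.49658
e^(−0.26t) = 0.055596 → t = ln(17.98683)/0.26 = 2.88964/0.26

t ≈ 11.11 months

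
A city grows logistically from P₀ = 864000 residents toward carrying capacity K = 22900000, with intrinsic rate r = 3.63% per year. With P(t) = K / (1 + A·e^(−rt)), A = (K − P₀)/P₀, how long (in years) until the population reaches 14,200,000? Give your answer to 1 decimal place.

A = (22900000 − 864000)/864000 = 25.50463
14200000 = 22900000/(1 + 25.50463·e^(−0.0363t)) → 1 + 25.50463·e^(−0.0363t) = 1.61268
e^(−0.0363t) = 0.024022 → t = ln(41.62825)/0.0363 = 3.72878/0.0363

t ≈ 102.7 years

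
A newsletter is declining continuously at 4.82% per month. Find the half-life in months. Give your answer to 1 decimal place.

half-life ≈ 14.4 months

half-life = ln(2) / |r| = 0.69315 / 0.0482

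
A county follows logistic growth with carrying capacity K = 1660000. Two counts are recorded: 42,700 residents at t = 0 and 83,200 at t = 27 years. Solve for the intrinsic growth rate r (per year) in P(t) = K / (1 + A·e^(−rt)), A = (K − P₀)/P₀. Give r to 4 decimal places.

A = (1660000 − 42700)/42700 = 37.87588
83200 = 1660000/(1 + 37.87588·e^(−r·27)) → e^(−27r) = (19.95192 − 1)/37.87588 = 0.500369
r = −ln(0.500369)/27 = 0.69241/27

r ≈ 0.0256 per year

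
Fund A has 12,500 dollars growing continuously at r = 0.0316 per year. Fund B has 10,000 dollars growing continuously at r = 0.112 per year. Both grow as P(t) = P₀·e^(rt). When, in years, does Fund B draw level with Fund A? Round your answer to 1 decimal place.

12500·e^(0.0316t) = 10000·e^(0.112t)
12500/10000 = e^((0.112 − 0.0316)t) → ln(1.25) = 0.0804·t
t = 0.22314 / 0.0804

t ≈ 2.8 years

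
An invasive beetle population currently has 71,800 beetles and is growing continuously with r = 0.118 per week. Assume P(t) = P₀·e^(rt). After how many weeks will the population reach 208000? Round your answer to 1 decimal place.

208000 = 71800 · e^(0.118·t)
t = ln(208000/71800) / 0.118 = ln(2.89694) / 0.118 = 1.06365 / 0.118

t ≈ 9.0 weeks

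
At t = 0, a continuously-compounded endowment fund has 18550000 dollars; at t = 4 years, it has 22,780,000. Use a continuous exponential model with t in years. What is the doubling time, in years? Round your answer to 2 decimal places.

doubling time ≈ 13.50 years

r = ln(22780000/18550000) / 4 = ln(1.22803) / 4 ≈ 0.051353 per year
doubling time = ln 2 / |r| = 0.69315 / 0.051353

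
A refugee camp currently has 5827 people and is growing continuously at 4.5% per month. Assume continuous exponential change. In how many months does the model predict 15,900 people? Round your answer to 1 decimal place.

15900 = 5827 · e^(0.045·t)
t = ln(15900/5827) / 0.045 = ln(2.72868) / 0.045 = 1.00382 / 0.045

t ≈ 22.3 months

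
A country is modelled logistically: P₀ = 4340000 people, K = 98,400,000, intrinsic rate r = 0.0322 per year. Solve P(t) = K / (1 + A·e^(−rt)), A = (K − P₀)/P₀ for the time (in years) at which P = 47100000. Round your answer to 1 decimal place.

t ≈ 92.9 years

A = (98400000 − 4340000)/4340000 = 21.67281
47100000 = 98400000/(1 + 21.67281·e^(−0.0322t)) → 1 + 21.67281·e^(−0.0322t) = 2.08917
e^(−0.0322t) = 0.050255 → t = ln(19.89843)/0.0322 = 2.99064/0.0322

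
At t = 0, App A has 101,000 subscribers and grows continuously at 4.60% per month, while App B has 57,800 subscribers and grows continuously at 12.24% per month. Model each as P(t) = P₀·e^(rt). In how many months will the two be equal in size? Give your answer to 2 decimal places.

t ≈ 7.31 months

101000·e^(0.046t) = 57800·e^(0.1224t)
101000/57800 = e^((0.1224 − 0.046)t) → ln(1.7474) = 0.0764·t
t = 0.55813 / 0.0764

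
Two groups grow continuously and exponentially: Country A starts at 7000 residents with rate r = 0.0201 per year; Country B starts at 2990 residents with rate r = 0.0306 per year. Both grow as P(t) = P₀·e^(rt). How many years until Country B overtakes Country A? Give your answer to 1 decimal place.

7000·e^(0.0201t) = 2990·e^(0.0306t)
7000/2990 = e^((0.0306 − 0.0201)t) → ln(2.34114) = 0.0105·t
t = 0.85064 / 0.0105

t ≈ 81.0 years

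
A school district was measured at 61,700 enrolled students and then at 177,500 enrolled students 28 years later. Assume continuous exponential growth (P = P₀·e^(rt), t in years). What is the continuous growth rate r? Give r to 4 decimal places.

177500 = 61700 · e^(r·28)
e^(28r) = 177500/61700 = 2.87682
r = ln(2.87682) / 28 = 1.05669 / 28

r ≈ 0.0377 per year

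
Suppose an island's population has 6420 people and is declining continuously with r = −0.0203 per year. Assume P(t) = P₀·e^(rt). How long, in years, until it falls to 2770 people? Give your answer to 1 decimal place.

2770 = 6420 · e^(-0.0203·t)
t = ln(2770/6420) / -0.0203 = ln(0.43146) / -0.0203 = -0.84057 / -0.0203

t ≈ 41.4 years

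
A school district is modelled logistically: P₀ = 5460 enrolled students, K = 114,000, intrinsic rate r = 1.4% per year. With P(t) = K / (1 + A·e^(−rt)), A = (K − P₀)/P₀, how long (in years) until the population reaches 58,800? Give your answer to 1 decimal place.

A = (114000 − 5460)/5460 = 19.87912
58800 = 114000/(1 + 19.87912·e^(−0.014t)) → 1 + 19.87912·e^(−0.014t) = 1.93878
e^(−0.014t) = 0.047224 → t = ln(21.17559)/0.014 = 3.05285/0.014

t ≈ 218.1 years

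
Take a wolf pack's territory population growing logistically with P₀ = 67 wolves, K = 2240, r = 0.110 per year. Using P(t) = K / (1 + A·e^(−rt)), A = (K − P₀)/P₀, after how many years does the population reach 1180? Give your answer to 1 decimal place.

t ≈ 32.6 years

A = (2240 − 67)/67 = 32.43284
1180 = 2240/(1 + 32.43284·e^(−0.11t)) → 1 + 32.43284·e^(−0.11t) = 1.89831
e^(−0.11t) = 0.027697 → t = ln(36.10448)/0.11 = 3.58642/0.11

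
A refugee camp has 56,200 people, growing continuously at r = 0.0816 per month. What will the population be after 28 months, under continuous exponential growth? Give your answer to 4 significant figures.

≈ 552,100 people

P(28) = 56200 · e^(0.0816·28) = 56200 · e^(2.2848)
= 56200 · 9.82372 ≈ 552093.14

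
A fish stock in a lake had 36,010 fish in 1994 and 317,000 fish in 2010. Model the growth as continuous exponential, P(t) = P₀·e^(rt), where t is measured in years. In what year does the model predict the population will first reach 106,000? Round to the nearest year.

r = ln(317000/36010) / 16 = 2.17511/16 ≈ 0.135944 per year
t = ln(106000/36010) / r = 1.07964/0.135944 ≈ 7.94 years after 1994

year 2002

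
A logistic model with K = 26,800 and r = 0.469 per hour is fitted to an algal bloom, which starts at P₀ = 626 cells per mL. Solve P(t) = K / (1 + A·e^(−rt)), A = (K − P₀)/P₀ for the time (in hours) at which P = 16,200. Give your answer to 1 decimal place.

A = (26800 − 626)/626 = 41.8115
16200 = 26800/(1 + 41.8115·e^(−0.469t)) → 1 + 41.8115·e^(−0.469t) = 1.65432
e^(−0.469t) = 0.015649 → t = ln(63.9006)/0.469 = 4.15733/0.469

t ≈ 8.9 hours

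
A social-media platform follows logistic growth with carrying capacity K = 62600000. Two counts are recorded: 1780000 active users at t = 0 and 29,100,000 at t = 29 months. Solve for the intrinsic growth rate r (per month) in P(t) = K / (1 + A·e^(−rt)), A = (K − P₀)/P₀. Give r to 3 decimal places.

r ≈ 0.117 per month

A = (62600000 − 1780000)/1780000 = 34.16854
29100000 = 62600000/(1 + 34.16854·e^(−r·29)) → e^(−29r) = (2.1512 − 1)/34.16854 = 0.033692
r = −ln(0.033692)/29 = 3.3905/29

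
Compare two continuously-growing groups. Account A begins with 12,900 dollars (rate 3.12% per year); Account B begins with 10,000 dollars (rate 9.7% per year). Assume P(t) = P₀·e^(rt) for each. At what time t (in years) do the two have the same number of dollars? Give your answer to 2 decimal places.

t ≈ 3.87 years

12900·e^(0.0312t) = 10000·e^(0.097t)
12900/10000 = e^((0.097 − 0.0312)t) → ln(1.29) = 0.0658·t
t = 0.25464 / 0.0658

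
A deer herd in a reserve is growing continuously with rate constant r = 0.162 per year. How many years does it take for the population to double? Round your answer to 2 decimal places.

doubling time ≈ 4.28 years

doubling time = ln(2) / |r| = 0.69315 / 0.162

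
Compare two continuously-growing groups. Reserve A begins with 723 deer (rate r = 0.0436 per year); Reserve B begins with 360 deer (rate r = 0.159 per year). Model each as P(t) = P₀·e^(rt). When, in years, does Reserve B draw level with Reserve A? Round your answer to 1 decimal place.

723·e^(0.0436t) = 360·e^(0.159t)
723/360 = e^((0.159 − 0.0436)t) → ln(2.00833) = 0.1154·t
t = 0.69731 / 0.1154

t ≈ 6.0 years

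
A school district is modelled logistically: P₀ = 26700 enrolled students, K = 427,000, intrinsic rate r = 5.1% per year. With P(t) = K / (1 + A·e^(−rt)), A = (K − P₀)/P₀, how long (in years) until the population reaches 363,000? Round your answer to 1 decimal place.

t ≈ 87.1 years

A = (427000 − 26700)/26700 = 14.99251
363000 = 427000/(1 + 14.99251·e^(−0.051t)) → 1 + 14.99251·e^(−0.051t) = 1.17631
e^(−0.051t) = 0.01176 → t = ln(85.03564)/0.051 = 4.44307/0.051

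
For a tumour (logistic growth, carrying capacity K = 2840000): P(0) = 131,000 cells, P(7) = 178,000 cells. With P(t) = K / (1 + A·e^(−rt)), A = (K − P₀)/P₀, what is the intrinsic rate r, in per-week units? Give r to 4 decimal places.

r ≈ 0.0463 per week

A = (2840000 − 131000)/131000 = 20.67939
178000 = 2840000/(1 + 20.67939·e^(−r·7)) → e^(−7r) = (15.95506 − 1)/20.67939 = 0.723187
r = −ln(0.723187)/7 = 0.32409/7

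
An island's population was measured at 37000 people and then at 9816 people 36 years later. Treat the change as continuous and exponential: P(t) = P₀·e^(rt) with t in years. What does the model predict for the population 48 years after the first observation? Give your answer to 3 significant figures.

≈ 6,310 people

r = ln(9816/37000) / 36 ≈ -0.036858 per year
P(48) = 37000 · e^(-0.036858·48) = 37000 · 0.17047 ≈ 6307.33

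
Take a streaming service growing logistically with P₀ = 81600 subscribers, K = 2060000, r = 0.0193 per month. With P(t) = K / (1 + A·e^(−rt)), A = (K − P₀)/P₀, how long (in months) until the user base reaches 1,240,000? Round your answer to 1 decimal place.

A = (2060000 − 81600)/81600 = 24.2451
1240000 = 2060000/(1 + 24.2451·e^(−0.0193t)) → 1 + 24.2451·e^(−0.0193t) = 1.66129
e^(−0.0193t) = 0.027275 → t = ln(36.66332)/0.0193 = 3.60178/0.0193

t ≈ 186.6 months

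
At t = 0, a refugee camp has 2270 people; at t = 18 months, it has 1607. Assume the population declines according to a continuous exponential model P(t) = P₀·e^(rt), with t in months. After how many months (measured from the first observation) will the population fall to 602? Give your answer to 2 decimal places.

r = ln(1607/2270) / 18 ≈ -0.019189 per month
t = ln(602/2270) / r = -1.32728 / -0.019189 ≈ 69.167

t ≈ 69.17 months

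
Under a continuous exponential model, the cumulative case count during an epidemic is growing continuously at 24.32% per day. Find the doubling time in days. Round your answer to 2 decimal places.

doubling time = ln(2) / |r| = 0.69315 / 0.2432

doubling time ≈ 2.85 days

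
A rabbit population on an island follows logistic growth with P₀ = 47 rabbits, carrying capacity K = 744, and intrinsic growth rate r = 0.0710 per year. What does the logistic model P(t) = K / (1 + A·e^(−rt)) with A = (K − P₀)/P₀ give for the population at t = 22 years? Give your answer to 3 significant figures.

≈ 181 rabbits

A = (744 − 47)/47 = 14.82979
P(22) = 744 / (1 + 14.82979·e^(−0.071·22)) = 744 / (1 + 14.82979·0.209716)
= 744 / 4.11005 ≈ 181.02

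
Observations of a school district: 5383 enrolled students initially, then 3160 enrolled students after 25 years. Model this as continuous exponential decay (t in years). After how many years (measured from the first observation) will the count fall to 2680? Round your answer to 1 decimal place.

r = ln(3160/5383) / 25 ≈ -0.021307 per year
t = ln(2680/5383) / r = -0.69743 / -0.021307 ≈ 32.732

t ≈ 32.7 years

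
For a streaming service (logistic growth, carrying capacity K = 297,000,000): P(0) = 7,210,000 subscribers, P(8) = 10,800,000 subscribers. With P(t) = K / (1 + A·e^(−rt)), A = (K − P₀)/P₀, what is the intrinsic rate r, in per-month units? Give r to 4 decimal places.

A = (297000000 − 7210000)/7210000 = 40.19279
10800000 = 297000000/(1 + 40.19279·e^(−r·8)) → e^(−8r) = (27.5 − 1)/40.19279 = 0.659322
r = −ln(0.659322)/8 = 0.41654/8

r ≈ 0.0521 per month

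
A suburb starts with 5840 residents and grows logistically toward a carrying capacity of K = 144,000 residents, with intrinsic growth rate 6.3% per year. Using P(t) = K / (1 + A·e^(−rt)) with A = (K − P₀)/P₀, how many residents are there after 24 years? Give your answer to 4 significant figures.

≈ 23,170 residents

A = (144000 − 5840)/5840 = 23.65753
P(24) = 144000 / (1 + 23.65753·e^(−0.063·24)) = 144000 / (1 + 23.65753·0.220469)
= 144000 / 6.21574 ≈ 23166.98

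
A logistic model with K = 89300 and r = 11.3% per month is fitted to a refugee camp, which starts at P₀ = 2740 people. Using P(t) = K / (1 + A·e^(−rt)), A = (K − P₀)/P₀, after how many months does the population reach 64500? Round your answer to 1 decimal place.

A = (89300 − 2740)/2740 = 31.59124
64500 = 89300/(1 + 31.59124·e^(−0.113t)) → 1 + 31.59124·e^(−0.113t) = 1.3845
e^(−0.113t) = 0.012171 → t = ln(82.1627)/0.113 = 4.4087/0.113

t ≈ 39.0 months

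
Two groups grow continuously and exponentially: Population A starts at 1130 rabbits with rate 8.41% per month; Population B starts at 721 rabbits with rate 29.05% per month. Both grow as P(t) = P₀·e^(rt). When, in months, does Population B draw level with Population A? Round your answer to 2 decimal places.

t ≈ 2.18 months

1130·e^(0.0841t) = 721·e^(0.2905t)
1130/721 = e^((0.2905 − 0.0841)t) → ln(1.56727) = 0.2064·t
t = 0.44933 / 0.2064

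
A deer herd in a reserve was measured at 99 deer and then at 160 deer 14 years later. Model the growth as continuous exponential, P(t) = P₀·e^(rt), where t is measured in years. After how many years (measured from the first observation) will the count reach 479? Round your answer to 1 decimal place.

r = ln(160/99) / 14 ≈ 0.03429 per year
t = ln(479/99) / r = 1.57658 / 0.03429 ≈ 45.978

t ≈ 46.0 years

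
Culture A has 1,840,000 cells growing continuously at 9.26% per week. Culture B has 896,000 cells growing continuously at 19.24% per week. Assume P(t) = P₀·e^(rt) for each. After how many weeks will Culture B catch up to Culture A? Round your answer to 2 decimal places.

1840000·e^(0.0926t) = 896000·e^(0.1924t)
1840000/896000 = e^((0.1924 − 0.0926)t) → ln(2.05357) = 0.0998·t
t = 0.71958 / 0.0998

t ≈ 7.21 weeks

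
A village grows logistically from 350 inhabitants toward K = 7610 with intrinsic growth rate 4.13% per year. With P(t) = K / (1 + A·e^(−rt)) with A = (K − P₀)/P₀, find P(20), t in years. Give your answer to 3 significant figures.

≈ 755 inhabitants

A = (7610 − 350)/350 = 20.74286
P(20) = 7610 / (1 + 20.74286·e^(−0.0413·20)) = 7610 / (1 + 20.74286·0.437797)
= 7610 / 10.08116 ≈ 754.87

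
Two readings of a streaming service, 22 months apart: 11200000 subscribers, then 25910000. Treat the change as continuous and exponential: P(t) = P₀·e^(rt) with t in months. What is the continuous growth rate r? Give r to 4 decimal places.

25910000 = 11200000 · e^(r·22)
e^(22r) = 25910000/11200000 = 2.31339
r = ln(2.31339) / 22 = 0.83872 / 22

r ≈ 0.0381 per month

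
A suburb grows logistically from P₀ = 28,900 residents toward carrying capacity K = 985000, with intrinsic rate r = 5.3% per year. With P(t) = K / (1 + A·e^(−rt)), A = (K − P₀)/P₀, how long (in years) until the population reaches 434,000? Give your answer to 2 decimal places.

A = (985000 − 28900)/28900 = 33.08304
434000 = 985000/(1 + 33.08304·e^(−0.053t)) → 1 + 33.08304·e^(−0.053t) = 2.26959
e^(−0.053t) = 0.038376 → t = ln(26.05815)/0.053 = 3.26033/0.053

t ≈ 61.52 years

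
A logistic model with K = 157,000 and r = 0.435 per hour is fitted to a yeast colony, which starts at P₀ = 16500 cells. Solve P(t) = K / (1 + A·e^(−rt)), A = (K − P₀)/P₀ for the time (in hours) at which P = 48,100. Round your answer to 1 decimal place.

A = (157000 − 16500)/16500 = 8.51515
48100 = 157000/(1 + 8.51515·e^(−0.435t)) → 1 + 8.51515·e^(−0.435t) = 3.26403
e^(−0.435t) = 0.265883 → t = ln(3.76105)/0.435 = 1.3247/0.435

t ≈ 3.0 hours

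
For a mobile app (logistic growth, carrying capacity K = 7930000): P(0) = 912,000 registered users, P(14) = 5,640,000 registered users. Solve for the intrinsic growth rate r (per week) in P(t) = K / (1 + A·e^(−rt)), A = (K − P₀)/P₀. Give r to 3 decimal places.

r ≈ 0.210 per week

A = (7930000 − 912000)/912000 = 7.69518
5640000 = 7930000/(1 + 7.69518·e^(−r·14)) → e^(−14r) = (1.40603 − 1)/7.69518 = 0.052764
r = −ln(0.052764)/14 = 2.94193/14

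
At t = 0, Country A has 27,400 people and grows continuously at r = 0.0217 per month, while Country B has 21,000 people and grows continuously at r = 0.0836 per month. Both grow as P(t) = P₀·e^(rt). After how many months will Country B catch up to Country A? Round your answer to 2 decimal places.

27400·e^(0.0217t) = 21000·e^(0.0836t)
27400/21000 = e^((0.0836 − 0.0217)t) → ln(1.30476) = 0.0619·t
t = 0.26602 / 0.0619

t ≈ 4.30 months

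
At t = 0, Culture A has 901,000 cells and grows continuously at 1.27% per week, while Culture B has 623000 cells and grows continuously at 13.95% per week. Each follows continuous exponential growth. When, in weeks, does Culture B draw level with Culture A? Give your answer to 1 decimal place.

t ≈ 2.9 weeks

901000·e^(0.0127t) = 623000·e^(0.1395t)
901000/623000 = e^((0.1395 − 0.0127)t) → ln(1.44623) = 0.1268·t
t = 0.36896 / 0.1268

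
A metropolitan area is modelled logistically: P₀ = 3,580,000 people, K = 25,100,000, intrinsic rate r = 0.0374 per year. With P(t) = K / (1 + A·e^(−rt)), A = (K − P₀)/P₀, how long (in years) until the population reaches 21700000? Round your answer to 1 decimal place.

A = (25100000 − 3580000)/3580000 = 6.01117
21700000 = 25100000/(1 + 6.01117·e^(−0.0374t)) → 1 + 6.01117·e^(−0.0374t) = 1.15668
e^(−0.0374t) = 0.026065 → t = ln(38.36543)/0.0374 = 3.64716/0.0374

t ≈ 97.5 years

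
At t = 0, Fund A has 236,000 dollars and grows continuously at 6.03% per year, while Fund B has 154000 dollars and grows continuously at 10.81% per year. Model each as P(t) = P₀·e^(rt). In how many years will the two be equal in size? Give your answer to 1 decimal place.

t ≈ 8.9 years

236000·e^(0.0603t) = 154000·e^(0.1081t)
236000/154000 = e^((0.1081 − 0.0603)t) → ln(1.53247) = 0.0478·t
t = 0.42688 / 0.0478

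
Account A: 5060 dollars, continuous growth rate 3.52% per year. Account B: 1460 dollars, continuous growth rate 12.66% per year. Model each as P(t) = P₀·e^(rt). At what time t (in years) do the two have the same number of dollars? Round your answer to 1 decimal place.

t ≈ 13.6 years

5060·e^(0.0352t) = 1460·e^(0.1266t)
5060/1460 = e^((0.1266 − 0.0352)t) → ln(3.46575) = 0.0914·t
t = 1.24293 / 0.0914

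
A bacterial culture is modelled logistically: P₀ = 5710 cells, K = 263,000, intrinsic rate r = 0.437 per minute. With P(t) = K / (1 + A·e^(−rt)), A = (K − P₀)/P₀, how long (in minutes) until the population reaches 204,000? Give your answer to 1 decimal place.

t ≈ 11.6 minutes

A = (263000 − 5710)/5710 = 45.05954
204000 = 263000/(1 + 45.05954·e^(−0.437t)) → 1 + 45.05954·e^(−0.437t) = 1.28922
e^(−0.437t) = 0.006419 → t = ln(155.7991)/0.437 = 5.04857/0.437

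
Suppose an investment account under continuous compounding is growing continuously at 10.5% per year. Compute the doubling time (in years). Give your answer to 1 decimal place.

doubling time = ln(2) / |r| = 0.69315 / 0.105

doubling time ≈ 6.6 years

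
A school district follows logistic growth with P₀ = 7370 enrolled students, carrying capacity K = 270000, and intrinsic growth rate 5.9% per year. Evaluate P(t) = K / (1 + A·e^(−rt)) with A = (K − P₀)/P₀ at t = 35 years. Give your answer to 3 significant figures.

≈ 48,900 enrolled students

A = (270000 − 7370)/7370 = 35.63501
P(35) = 270000 / (1 + 35.63501·e^(−0.059·35)) = 270000 / (1 + 35.63501·0.126818)
= 270000 / 5.51917 ≈ 48920.39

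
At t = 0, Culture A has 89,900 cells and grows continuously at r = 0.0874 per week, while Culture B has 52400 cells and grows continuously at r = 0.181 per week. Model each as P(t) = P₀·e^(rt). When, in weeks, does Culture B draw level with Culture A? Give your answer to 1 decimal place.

89900·e^(0.0874t) = 52400·e^(0.181t)
89900/52400 = e^((0.181 − 0.0874)t) → ln(1.71565) = 0.0936·t
t = 0.53979 / 0.0936

t ≈ 5.8 weeks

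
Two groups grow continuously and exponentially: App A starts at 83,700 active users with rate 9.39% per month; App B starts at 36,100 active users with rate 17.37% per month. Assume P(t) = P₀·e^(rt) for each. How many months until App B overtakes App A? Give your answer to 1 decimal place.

83700·e^(0.0939t) = 36100·e^(0.1737t)
83700/36100 = e^((0.1737 − 0.0939)t) → ln(2.31856) = 0.0798·t
t = 0.84095 / 0.0798

t ≈ 10.5 months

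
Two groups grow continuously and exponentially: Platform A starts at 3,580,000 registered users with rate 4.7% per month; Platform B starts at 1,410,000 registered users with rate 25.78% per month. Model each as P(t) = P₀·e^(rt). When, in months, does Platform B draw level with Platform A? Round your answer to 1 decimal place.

3580000·e^(0.047t) = 1410000·e^(0.2578t)
3580000/1410000 = e^((0.2578 − 0.047)t) → ln(2.53901) = 0.2108·t
t = 0.93177 / 0.2108

t ≈ 4.4 months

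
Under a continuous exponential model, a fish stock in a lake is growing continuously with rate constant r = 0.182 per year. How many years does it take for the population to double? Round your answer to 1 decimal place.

doubling time = ln(2) / |r| = 0.69315 / 0.182

doubling time ≈ 3.8 years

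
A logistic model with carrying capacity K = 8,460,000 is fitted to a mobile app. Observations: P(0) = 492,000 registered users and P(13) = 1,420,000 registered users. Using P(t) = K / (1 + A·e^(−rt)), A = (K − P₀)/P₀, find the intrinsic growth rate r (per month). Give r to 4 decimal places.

r ≈ 0.0911 per month

A = (8460000 − 492000)/492000 = 16.19512
1420000 = 8460000/(1 + 16.19512·e^(−r·13)) → e^(−13r) = (5.95775 − 1)/16.19512 = 0.306126
r = −ln(0.306126)/13 = 1.18376/13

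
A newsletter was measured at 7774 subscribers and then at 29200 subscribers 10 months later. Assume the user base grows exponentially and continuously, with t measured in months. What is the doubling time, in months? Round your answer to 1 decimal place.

r = ln(29200/7774) / 10 = ln(3.75611) / 10 ≈ 0.132338 per month
doubling time = ln 2 / |r| = 0.69315 / 0.132338

doubling time ≈ 5.2 months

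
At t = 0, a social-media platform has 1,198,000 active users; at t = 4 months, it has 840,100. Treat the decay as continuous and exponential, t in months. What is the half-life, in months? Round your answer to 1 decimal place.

r = ln(840100/1198000) / 4 = ln(0.70125) / 4 ≈ -0.088722 per month
half-life = ln 2 / |r| = 0.69315 / 0.088722

half-life ≈ 7.8 months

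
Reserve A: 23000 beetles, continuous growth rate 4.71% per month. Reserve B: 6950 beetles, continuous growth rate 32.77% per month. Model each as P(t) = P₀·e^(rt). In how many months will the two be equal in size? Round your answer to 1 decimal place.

23000·e^(0.0471t) = 6950·e^(0.3277t)
23000/6950 = e^((0.3277 − 0.0471)t) → ln(3.30935) = 0.2806·t
t = 1.19675 / 0.2806

t ≈ 4.3 months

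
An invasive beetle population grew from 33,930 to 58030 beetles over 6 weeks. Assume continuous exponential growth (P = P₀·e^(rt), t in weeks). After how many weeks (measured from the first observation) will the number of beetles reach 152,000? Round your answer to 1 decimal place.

t ≈ 16.8 weeks

r = ln(58030/33930) / 6 ≈ 0.089443 per week
t = ln(152000/33930) / r = 1.49958 / 0.089443 ≈ 16.766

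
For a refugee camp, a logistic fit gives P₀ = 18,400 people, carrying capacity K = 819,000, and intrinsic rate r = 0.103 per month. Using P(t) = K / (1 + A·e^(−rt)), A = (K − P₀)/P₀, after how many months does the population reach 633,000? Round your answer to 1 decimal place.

A = (819000 − 18400)/18400 = 43.51087
633000 = 819000/(1 + 43.51087·e^(−0.103t)) → 1 + 43.51087·e^(−0.103t) = 1.29384
e^(−0.103t) = 0.006753 → t = ln(148.07731)/0.103 = 4.99773/0.103

t ≈ 48.5 months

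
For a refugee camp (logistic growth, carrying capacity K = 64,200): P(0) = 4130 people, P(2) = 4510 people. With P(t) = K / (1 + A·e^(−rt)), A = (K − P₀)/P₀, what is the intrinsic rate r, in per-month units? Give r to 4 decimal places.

A = (64200 − 4130)/4130 = 14.54479
4510 = 64200/(1 + 14.54479·e^(−r·2)) → e^(−2r) = (14.23503 − 1)/14.54479 = 0.90995
r = −ln(0.90995)/2 = 0.09437/2

r ≈ 0.0472 per month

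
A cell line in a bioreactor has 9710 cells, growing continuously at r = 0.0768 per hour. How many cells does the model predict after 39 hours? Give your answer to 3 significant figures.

≈ 194,000 cells

P(39) = 9710 · e^(0.0768·39) = 9710 · e^(2.9952)
= 9710 · 19.98936 ≈ 194096.66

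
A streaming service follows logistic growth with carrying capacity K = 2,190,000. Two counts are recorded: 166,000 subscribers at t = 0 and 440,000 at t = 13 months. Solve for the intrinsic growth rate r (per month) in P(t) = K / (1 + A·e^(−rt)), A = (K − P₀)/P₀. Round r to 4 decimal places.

r ≈ 0.0862 per month

A = (2190000 − 166000)/166000 = 12.19277
440000 = 2190000/(1 + 12.19277·e^(−r·13)) → e^(−13r) = (4.97727 − 1)/12.19277 = 0.326199
r = −ln(0.326199)/13 = 1.12025/13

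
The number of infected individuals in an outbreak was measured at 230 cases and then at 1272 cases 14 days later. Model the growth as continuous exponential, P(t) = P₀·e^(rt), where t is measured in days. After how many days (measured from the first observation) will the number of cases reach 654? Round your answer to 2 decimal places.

t ≈ 8.55 days

r = ln(1272/230) / 14 ≈ 0.122162 per day
t = ln(654/230) / r = 1.04503 / 0.122162 ≈ 8.554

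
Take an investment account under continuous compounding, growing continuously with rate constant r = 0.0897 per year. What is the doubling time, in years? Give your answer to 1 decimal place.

doubling time = ln(2) / |r| = 0.69315 / 0.0897

doubling time ≈ 7.7 years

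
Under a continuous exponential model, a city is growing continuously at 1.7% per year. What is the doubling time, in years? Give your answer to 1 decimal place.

doubling time ≈ 40.8 years

doubling time = ln(2) / |r| = 0.69315 / 0.017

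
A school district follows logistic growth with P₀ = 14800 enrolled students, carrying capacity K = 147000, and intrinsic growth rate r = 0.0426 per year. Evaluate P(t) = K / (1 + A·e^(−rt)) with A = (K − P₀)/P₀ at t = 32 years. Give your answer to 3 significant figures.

A = (147000 − 14800)/14800 = 8.93243
P(32) = 147000 / (1 + 8.93243·e^(−0.0426·32)) = 147000 / (1 + 8.93243·0.255841)
= 147000 / 3.28528 ≈ 44745.04

≈ 44,700 enrolled students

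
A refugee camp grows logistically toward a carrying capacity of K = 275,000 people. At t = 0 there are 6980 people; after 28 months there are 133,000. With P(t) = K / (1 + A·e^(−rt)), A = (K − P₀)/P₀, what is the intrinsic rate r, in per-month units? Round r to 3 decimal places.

A = (275000 − 6980)/6980 = 38.39828
133000 = 275000/(1 + 38.39828·e^(−r·28)) → e^(−28r) = (2.06767 − 1)/38.39828 = 0.027805
r = −ln(0.027805)/28 = 3.58253/28

r ≈ 0.128 per month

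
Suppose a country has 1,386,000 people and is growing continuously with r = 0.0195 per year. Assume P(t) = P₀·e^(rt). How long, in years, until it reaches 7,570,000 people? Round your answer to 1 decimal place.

t ≈ 87.1 years

7570000 = 1386000 · e^(0.0195·t)
t = ln(7570000/1386000) / 0.0195 = ln(5.46176) / 0.0195 = 1.69777 / 0.0195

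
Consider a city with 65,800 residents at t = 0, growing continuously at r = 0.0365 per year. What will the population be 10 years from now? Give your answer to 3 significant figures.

P(10) = 65800 · e^(0.0365·10) = 65800 · e^(0.365)
= 65800 · 1.44051 ≈ 94785.82

≈ 94,800 residents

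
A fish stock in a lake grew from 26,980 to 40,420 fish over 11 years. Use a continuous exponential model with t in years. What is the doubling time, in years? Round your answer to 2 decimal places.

doubling time ≈ 18.86 years

r = ln(40420/26980) / 11 = ln(1.49815) / 11 ≈ 0.036748 per year
doubling time = ln 2 / |r| = 0.69315 / 0.036748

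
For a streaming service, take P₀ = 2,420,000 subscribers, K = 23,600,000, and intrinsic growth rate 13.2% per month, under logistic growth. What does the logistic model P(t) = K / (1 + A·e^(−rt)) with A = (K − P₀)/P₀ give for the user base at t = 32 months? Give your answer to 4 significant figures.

A = (23600000 − 2420000)/2420000 = 8.75207
P(32) = 23600000 / (1 + 8.75207·e^(−0.132·32)) = 23600000 / (1 + 8.75207·0.01464)
= 23600000 / 1.12813 ≈ 20919575.57

≈ 20,920,000 subscribers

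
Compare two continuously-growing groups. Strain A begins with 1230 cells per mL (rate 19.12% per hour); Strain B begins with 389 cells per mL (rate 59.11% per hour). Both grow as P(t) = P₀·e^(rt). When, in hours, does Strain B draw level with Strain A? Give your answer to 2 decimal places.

t ≈ 2.88 hours

1230·e^(0.1912t) = 389·e^(0.5911t)
1230/389 = e^((0.5911 − 0.1912)t) → ln(3.16195) = 0.3999·t
t = 1.15119 / 0.3999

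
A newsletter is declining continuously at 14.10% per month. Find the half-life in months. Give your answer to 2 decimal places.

half-life ≈ 4.92 months

half-life = ln(2) / |r| = 0.69315 / 0.141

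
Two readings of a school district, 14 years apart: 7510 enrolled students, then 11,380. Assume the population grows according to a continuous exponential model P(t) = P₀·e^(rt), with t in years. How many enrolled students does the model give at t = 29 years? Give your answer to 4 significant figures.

r = ln(11380/7510) / 14 ≈ 0.029687 per year
P(29) = 7510 · e^(0.029687·29) = 7510 · 2.36536 ≈ 17763.87

≈ 17,760 enrolled students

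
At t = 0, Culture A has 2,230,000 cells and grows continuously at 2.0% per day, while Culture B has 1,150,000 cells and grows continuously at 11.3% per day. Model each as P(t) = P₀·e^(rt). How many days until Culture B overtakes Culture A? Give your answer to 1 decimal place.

t ≈ 7.1 days

2230000·e^(0.02t) = 1150000·e^(0.113t)
2230000/1150000 = e^((0.113 − 0.02)t) → ln(1.93913) = 0.093·t
t = 0.66224 / 0.093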